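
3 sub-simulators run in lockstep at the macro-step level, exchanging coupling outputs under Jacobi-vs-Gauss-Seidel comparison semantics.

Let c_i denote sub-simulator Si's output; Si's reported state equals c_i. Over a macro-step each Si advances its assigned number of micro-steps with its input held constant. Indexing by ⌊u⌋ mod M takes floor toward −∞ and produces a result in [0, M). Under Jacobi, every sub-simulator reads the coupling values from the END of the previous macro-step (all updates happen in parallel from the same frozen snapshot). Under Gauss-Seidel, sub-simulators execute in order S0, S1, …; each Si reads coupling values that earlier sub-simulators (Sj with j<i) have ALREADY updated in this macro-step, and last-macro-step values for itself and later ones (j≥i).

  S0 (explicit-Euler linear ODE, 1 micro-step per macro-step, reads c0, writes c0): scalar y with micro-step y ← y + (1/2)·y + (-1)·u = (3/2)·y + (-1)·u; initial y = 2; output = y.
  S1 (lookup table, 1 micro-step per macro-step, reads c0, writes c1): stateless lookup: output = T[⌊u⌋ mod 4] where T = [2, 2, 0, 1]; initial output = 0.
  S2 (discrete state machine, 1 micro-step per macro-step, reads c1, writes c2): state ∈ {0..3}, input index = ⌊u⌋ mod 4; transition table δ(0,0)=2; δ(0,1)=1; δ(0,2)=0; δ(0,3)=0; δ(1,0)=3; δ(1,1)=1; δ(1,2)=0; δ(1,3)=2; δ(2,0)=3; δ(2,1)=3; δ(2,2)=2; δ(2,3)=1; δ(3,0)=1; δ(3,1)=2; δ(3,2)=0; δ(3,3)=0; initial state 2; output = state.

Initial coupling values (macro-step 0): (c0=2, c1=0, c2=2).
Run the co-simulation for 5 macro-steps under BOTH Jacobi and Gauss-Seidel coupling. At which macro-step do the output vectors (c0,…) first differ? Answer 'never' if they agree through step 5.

[Jacobi] macro 1: S0 reads c0=2 → after 1×micro: 1; S1 reads c0=2 → after 1×micro: 0; S2 reads c1=0 → after 1×micro: 3 ⇒ (c0=1, c1=0, c2=3)
[Jacobi] macro 2: S0 reads c0=1 → after 1×micro: 1/2; S1 reads c0=1 → after 1×micro: 2; S2 reads c1=0 → after 1×micro: 1 ⇒ (c0=1/2, c1=2, c2=1)
[Jacobi] macro 3: S0 reads c0=1/2 → after 1×micro: 1/4; S1 reads c0=1/2 → after 1×micro: 2; S2 reads c1=2 → after 1×micro: 0 ⇒ (c0=1/4, c1=2, c2=0)
[Jacobi] macro 4: S0 reads c0=1/4 → after 1×micro: 1/8; S1 reads c0=1/4 → after 1×micro: 2; S2 reads c1=2 → after 1×micro: 0 ⇒ (c0=1/8, c1=2, c2=0)
[Jacobi] macro 5: S0 reads c0=1/8 → after 1×micro: 1/16; S1 reads c0=1/8 → after 1×micro: 2; S2 reads c1=2 → after 1×micro: 0 ⇒ (c0=1/16, c1=2, c2=0)
[Gauss-Seidel] macro 1: S0 reads c0=2 → after 1×micro: 1; S1 reads c0=1 → after 1×micro: 2; S2 reads c1=2 → after 1×micro: 2 ⇒ (c0=1, c1=2, c2=2)
[Gauss-Seidel] macro 2: S0 reads c0=1 → after 1×micro: 1/2; S1 reads c0=1/2 → after 1×micro: 2; S2 reads c1=2 → after 1×micro: 2 ⇒ (c0=1/2, c1=2, c2=2)
[Gauss-Seidel] macro 3: S0 reads c0=1/2 → after 1×micro: 1/4; S1 reads c0=1/4 → after 1×micro: 2; S2 reads c1=2 → after 1×micro: 2 ⇒ (c0=1/4, c1=2, c2=2)
[Gauss-Seidel] macro 4: S0 reads c0=1/4 → after 1×micro: 1/8; S1 reads c0=1/8 → after 1×micro: 2; S2 reads c1=2 → after 1×micro: 2 ⇒ (c0=1/8, c1=2, c2=2)
[Gauss-Seidel] macro 5: S0 reads c0=1/8 → after 1×micro: 1/16; S1 reads c0=1/16 → after 1×micro: 2; S2 reads c1=2 → after 1×micro: 2 ⇒ (c0=1/16, c1=2, c2=2)

first divergence at macro-step: 1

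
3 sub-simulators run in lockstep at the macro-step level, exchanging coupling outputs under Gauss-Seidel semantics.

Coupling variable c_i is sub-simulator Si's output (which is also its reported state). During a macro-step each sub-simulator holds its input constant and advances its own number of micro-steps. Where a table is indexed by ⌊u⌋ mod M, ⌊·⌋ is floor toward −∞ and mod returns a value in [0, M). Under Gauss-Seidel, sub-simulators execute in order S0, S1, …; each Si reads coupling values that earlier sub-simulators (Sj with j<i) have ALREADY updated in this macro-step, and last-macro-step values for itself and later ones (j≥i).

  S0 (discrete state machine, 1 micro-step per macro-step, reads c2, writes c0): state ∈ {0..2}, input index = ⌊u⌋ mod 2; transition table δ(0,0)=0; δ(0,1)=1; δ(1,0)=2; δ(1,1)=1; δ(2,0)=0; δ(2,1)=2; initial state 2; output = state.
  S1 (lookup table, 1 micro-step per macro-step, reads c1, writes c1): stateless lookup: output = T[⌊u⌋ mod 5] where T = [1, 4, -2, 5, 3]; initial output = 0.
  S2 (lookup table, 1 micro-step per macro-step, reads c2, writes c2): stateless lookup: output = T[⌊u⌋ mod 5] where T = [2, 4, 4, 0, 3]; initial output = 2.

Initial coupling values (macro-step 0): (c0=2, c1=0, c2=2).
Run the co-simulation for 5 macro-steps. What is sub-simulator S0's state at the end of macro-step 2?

macro 1: S0 reads c2=2 → after 1×micro: 0; S1 reads c1=0 → after 1×micro: 1; S2 reads c2=2 → after 1×micro: 4 ⇒ (c0=0, c1=1, c2=4)
macro 2: S0 reads c2=4 → after 1×micro: 0; S1 reads c1=1 → after 1×micro: 4; S2 reads c2=4 → after 1×micro: 3 ⇒ (c0=0, c1=4, c2=3)
macro 3: S0 reads c2=3 → after 1×micro: 1; S1 reads c1=4 → after 1×micro: 3; S2 reads c2=3 → after 1×micro: 0 ⇒ (c0=1, c1=3, c2=0)
macro 4: S0 reads c2=0 → after 1×micro: 2; S1 reads c1=3 → after 1×micro: 5; S2 reads c2=0 → after 1×micro: 2 ⇒ (c0=2, c1=5, c2=2)
macro 5: S0 reads c2=2 → after 1×micro: 0; S1 reads c1=5 → after 1×micro: 1; S2 reads c2=2 → after 1×micro: 4 ⇒ (c0=0, c1=1, c2=4)

S0 state at macro-step 2 = 0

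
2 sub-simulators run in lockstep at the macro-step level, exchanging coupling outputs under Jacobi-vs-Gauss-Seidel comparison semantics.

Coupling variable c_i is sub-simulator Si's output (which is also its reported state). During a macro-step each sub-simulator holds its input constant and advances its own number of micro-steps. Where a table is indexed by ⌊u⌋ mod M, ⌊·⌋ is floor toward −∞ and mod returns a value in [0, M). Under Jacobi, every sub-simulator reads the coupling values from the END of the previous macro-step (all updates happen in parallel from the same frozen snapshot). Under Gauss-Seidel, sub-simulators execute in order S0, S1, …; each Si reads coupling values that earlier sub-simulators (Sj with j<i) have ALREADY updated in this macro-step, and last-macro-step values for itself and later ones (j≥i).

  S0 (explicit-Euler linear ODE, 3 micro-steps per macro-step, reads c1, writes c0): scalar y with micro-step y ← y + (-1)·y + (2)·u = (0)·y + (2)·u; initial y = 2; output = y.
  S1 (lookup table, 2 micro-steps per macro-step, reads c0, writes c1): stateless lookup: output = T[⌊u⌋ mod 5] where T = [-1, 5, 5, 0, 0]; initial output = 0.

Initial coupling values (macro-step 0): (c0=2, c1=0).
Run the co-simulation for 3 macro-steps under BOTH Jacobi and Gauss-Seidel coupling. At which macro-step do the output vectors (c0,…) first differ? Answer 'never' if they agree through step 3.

[Jacobi] macro 1: S0 reads c1=0 → after 3×micro: 0; S1 reads c0=2 → after 2×micro: 5 ⇒ (c0=0, c1=5)
[Jacobi] macro 2: S0 reads c1=5 → after 3×micro: 10; S1 reads c0=0 → after 2×micro: -1 ⇒ (c0=10, c1=-1)
[Jacobi] macro 3: S0 reads c1=-1 → after 3×micro: -2; S1 reads c0=10 → after 2×micro: -1 ⇒ (c0=-2, c1=-1)
[Gauss-Seidel] macro 1: S0 reads c1=0 → after 3×micro: 0; S1 reads c0=0 → after 2×micro: -1 ⇒ (c0=0, c1=-1)
[Gauss-Seidel] macro 2: S0 reads c1=-1 → after 3×micro: -2; S1 reads c0=-2 → after 2×micro: 0 ⇒ (c0=-2, c1=0)
[Gauss-Seidel] macro 3: S0 reads c1=0 → after 3×micro: 0; S1 reads c0=0 → after 2×micro: -1 ⇒ (c0=0, c1=-1)

first divergence at macro-step: 1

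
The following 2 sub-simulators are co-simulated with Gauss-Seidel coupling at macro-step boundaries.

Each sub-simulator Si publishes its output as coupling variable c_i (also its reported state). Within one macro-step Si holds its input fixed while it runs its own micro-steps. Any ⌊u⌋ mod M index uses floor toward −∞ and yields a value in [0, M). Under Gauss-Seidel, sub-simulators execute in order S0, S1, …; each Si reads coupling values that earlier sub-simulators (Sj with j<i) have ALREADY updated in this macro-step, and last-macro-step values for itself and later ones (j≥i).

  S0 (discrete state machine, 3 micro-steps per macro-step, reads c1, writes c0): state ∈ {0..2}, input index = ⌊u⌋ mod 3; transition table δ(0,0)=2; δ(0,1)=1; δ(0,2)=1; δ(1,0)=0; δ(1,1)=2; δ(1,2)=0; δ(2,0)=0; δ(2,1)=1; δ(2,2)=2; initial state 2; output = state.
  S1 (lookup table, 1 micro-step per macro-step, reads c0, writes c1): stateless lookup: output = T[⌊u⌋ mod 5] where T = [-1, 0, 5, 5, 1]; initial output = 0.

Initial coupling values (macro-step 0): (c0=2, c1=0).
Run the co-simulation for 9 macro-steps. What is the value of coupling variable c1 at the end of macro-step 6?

c1 at macro-step 6 = 0

macro 1: S0 reads c1=0 → after 3×micro: 0; S1 reads c0=0 → after 1×micro: -1 ⇒ (c0=0, c1=-1)
macro 2: S0 reads c1=-1 → after 3×micro: 1; S1 reads c0=1 → after 1×micro: 0 ⇒ (c0=1, c1=0)
macro 3: S0 reads c1=0 → after 3×micro: 0; S1 reads c0=0 → after 1×micro: -1 ⇒ (c0=0, c1=-1)
macro 4: S0 reads c1=-1 → after 3×micro: 1; S1 reads c0=1 → after 1×micro: 0 ⇒ (c0=1, c1=0)
macro 5: S0 reads c1=0 → after 3×micro: 0; S1 reads c0=0 → after 1×micro: -1 ⇒ (c0=0, c1=-1)
macro 6: S0 reads c1=-1 → after 3×micro: 1; S1 reads c0=1 → after 1×micro: 0 ⇒ (c0=1, c1=0)
macro 7: S0 reads c1=0 → after 3×micro: 0; S1 reads c0=0 → after 1×micro: -1 ⇒ (c0=0, c1=-1)
macro 8: S0 reads c1=-1 → after 3×micro: 1; S1 reads c0=1 → after 1×micro: 0 ⇒ (c0=1, c1=0)
macro 9: S0 reads c1=0 → after 3×micro: 0; S1 reads c0=0 → after 1×micro: -1 ⇒ (c0=0, c1=-1)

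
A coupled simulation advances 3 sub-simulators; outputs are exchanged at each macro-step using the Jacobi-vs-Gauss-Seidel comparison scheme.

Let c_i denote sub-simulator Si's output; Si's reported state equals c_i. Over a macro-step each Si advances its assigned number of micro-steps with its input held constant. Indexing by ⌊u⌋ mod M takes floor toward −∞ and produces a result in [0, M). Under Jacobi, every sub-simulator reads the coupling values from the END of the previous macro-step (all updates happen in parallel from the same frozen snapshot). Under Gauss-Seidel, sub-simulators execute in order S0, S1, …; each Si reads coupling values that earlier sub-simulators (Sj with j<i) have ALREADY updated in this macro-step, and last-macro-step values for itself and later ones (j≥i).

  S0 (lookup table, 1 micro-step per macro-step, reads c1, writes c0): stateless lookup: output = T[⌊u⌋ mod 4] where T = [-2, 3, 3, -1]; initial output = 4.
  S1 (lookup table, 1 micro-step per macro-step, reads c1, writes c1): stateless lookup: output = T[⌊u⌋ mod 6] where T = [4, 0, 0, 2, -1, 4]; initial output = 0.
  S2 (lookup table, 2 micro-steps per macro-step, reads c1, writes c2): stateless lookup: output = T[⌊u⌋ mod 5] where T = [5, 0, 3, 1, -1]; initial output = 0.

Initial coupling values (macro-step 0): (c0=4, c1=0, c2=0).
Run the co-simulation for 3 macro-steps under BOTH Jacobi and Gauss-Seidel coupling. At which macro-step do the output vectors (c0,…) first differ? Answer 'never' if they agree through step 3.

first divergence at macro-step: 1

[Jacobi] macro 1: S0 reads c1=0 → after 1×micro: -2; S1 reads c1=0 → after 1×micro: 4; S2 reads c1=0 → after 2×micro: 5 ⇒ (c0=-2, c1=4, c2=5)
[Jacobi] macro 2: S0 reads c1=4 → after 1×micro: -2; S1 reads c1=4 → after 1×micro: -1; S2 reads c1=4 → after 2×micro: -1 ⇒ (c0=-2, c1=-1, c2=-1)
[Jacobi] macro 3: S0 reads c1=-1 → after 1×micro: -1; S1 reads c1=-1 → after 1×micro: 4; S2 reads c1=-1 → after 2×micro: -1 ⇒ (c0=-1, c1=4, c2=-1)
[Gauss-Seidel] macro 1: S0 reads c1=0 → after 1×micro: -2; S1 reads c1=0 → after 1×micro: 4; S2 reads c1=4 → after 2×micro: -1 ⇒ (c0=-2, c1=4, c2=-1)
[Gauss-Seidel] macro 2: S0 reads c1=4 → after 1×micro: -2; S1 reads c1=4 → after 1×micro: -1; S2 reads c1=-1 → after 2×micro: -1 ⇒ (c0=-2, c1=-1, c2=-1)
[Gauss-Seidel] macro 3: S0 reads c1=-1 → after 1×micro: -1; S1 reads c1=-1 → after 1×micro: 4; S2 reads c1=4 → after 2×micro: -1 ⇒ (c0=-1, c1=4, c2=-1)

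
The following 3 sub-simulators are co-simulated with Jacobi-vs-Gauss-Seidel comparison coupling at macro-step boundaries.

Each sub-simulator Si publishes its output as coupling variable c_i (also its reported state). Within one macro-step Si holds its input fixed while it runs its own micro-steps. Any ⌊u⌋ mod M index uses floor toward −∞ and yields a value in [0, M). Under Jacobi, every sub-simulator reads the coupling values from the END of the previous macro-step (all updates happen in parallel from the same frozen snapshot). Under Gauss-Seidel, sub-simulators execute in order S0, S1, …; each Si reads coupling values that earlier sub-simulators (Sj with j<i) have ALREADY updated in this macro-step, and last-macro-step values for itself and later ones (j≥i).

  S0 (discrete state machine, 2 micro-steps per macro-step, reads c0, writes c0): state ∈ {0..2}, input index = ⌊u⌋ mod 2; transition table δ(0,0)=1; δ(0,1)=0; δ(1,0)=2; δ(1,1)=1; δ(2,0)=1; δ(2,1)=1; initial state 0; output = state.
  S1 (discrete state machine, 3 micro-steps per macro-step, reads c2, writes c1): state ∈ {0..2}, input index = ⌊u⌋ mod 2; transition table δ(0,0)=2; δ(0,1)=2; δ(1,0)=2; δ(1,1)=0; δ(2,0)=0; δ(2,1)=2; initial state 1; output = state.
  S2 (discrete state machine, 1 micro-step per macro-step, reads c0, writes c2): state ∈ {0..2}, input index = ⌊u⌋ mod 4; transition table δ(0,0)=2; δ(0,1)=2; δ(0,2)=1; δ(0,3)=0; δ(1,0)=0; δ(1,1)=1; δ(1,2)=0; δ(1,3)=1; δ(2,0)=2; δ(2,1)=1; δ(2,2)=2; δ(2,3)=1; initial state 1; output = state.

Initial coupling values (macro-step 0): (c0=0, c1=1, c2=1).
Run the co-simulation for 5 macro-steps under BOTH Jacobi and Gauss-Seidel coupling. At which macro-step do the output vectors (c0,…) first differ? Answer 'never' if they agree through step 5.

[Jacobi] macro 1: S0 reads c0=0 → after 2×micro: 2; S1 reads c2=1 → after 3×micro: 2; S2 reads c0=0 → after 1×micro: 0 ⇒ (c0=2, c1=2, c2=0)
[Jacobi] macro 2: S0 reads c0=2 → after 2×micro: 2; S1 reads c2=0 → after 3×micro: 0; S2 reads c0=2 → after 1×micro: 1 ⇒ (c0=2, c1=0, c2=1)
[Jacobi] macro 3: S0 reads c0=2 → after 2×micro: 2; S1 reads c2=1 → after 3×micro: 2; S2 reads c0=2 → after 1×micro: 0 ⇒ (c0=2, c1=2, c2=0)
[Jacobi] macro 4: S0 reads c0=2 → after 2×micro: 2; S1 reads c2=0 → after 3×micro: 0; S2 reads c0=2 → after 1×micro: 1 ⇒ (c0=2, c1=0, c2=1)
[Jacobi] macro 5: S0 reads c0=2 → after 2×micro: 2; S1 reads c2=1 → after 3×micro: 2; S2 reads c0=2 → after 1×micro: 0 ⇒ (c0=2, c1=2, c2=0)
[Gauss-Seidel] macro 1: S0 reads c0=0 → after 2×micro: 2; S1 reads c2=1 → after 3×micro: 2; S2 reads c0=2 → after 1×micro: 0 ⇒ (c0=2, c1=2, c2=0)
[Gauss-Seidel] macro 2: S0 reads c0=2 → after 2×micro: 2; S1 reads c2=0 → after 3×micro: 0; S2 reads c0=2 → after 1×micro: 1 ⇒ (c0=2, c1=0, c2=1)
[Gauss-Seidel] macro 3: S0 reads c0=2 → after 2×micro: 2; S1 reads c2=1 → after 3×micro: 2; S2 reads c0=2 → after 1×micro: 0 ⇒ (c0=2, c1=2, c2=0)
[Gauss-Seidel] macro 4: S0 reads c0=2 → after 2×micro: 2; S1 reads c2=0 → after 3×micro: 0; S2 reads c0=2 → after 1×micro: 1 ⇒ (c0=2, c1=0, c2=1)
[Gauss-Seidel] macro 5: S0 reads c0=2 → after 2×micro: 2; S1 reads c2=1 → after 3×micro: 2; S2 reads c0=2 → after 1×micro: 0 ⇒ (c0=2, c1=2, c2=0)

first divergence at macro-step: never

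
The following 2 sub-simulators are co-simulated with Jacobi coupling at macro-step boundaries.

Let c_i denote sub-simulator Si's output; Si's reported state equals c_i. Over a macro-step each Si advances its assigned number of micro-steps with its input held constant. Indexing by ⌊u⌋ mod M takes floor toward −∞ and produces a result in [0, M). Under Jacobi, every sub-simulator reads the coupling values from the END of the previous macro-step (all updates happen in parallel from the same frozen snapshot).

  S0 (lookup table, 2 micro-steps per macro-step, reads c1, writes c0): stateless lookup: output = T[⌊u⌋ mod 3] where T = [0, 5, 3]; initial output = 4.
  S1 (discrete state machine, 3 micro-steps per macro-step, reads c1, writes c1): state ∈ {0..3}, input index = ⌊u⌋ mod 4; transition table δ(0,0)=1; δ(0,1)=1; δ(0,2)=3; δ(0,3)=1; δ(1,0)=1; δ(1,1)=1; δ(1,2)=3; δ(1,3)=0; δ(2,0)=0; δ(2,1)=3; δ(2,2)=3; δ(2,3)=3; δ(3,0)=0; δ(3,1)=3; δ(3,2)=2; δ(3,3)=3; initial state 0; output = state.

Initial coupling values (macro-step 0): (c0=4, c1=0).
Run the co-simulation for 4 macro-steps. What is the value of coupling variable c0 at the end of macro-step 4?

macro 1: S0 reads c1=0 → after 2×micro: 0; S1 reads c1=0 → after 3×micro: 1 ⇒ (c0=0, c1=1)
macro 2: S0 reads c1=1 → after 2×micro: 5; S1 reads c1=1 → after 3×micro: 1 ⇒ (c0=5, c1=1)
macro 3: S0 reads c1=1 → after 2×micro: 5; S1 reads c1=1 → after 3×micro: 1 ⇒ (c0=5, c1=1)
macro 4: S0 reads c1=1 → after 2×micro: 5; S1 reads c1=1 → after 3×micro: 1 ⇒ (c0=5, c1=1)

c0 at macro-step 4 = 5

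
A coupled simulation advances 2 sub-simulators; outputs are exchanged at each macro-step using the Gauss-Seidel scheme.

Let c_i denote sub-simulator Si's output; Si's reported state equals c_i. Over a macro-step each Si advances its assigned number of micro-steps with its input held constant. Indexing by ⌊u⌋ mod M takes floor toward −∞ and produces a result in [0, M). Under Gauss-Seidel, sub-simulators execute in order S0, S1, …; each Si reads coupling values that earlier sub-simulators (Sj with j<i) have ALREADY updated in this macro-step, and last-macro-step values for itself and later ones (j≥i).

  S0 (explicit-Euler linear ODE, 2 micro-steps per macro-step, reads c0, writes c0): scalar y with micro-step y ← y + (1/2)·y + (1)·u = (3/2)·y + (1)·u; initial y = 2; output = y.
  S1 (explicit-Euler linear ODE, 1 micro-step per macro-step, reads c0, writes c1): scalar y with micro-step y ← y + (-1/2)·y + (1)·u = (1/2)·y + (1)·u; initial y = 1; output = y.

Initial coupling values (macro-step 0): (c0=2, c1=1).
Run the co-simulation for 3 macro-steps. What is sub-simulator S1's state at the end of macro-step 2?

macro 1: S0 reads c0=2 → after 2×micro: 19/2; S1 reads c0=19/2 → after 1×micro: 10 ⇒ (c0=19/2, c1=10)
macro 2: S0 reads c0=19/2 → after 2×micro: 361/8; S1 reads c0=361/8 → after 1×micro: 401/8 ⇒ (c0=361/8, c1=401/8)
macro 3: S0 reads c0=361/8 → after 2×micro: 6859/32; S1 reads c0=6859/32 → after 1×micro: 7661/32 ⇒ (c0=6859/32, c1=7661/32)

S1 state at macro-step 2 = 401/8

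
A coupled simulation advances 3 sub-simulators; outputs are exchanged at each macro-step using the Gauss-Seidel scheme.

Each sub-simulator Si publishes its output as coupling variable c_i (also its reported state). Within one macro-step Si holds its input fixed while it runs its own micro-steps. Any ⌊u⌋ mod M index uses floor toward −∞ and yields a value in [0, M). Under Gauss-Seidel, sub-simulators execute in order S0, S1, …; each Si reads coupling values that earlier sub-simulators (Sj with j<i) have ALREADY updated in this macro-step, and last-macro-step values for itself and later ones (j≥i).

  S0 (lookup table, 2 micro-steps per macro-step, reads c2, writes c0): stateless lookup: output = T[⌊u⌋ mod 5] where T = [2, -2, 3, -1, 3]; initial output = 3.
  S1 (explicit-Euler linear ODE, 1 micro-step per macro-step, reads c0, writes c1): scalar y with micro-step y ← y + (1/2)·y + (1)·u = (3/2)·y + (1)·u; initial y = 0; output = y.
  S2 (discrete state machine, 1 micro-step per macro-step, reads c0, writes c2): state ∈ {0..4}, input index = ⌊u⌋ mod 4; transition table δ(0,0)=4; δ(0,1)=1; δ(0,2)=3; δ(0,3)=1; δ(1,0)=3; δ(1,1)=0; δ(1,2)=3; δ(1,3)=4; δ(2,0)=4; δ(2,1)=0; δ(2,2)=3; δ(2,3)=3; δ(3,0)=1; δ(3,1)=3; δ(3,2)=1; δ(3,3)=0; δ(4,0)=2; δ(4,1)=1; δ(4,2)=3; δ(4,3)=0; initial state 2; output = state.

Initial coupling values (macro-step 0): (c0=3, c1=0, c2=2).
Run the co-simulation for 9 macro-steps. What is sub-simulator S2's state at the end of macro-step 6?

S2 state at macro-step 6 = 0

macro 1: S0 reads c2=2 → after 2×micro: 3; S1 reads c0=3 → after 1×micro: 3; S2 reads c0=3 → after 1×micro: 3 ⇒ (c0=3, c1=3, c2=3)
macro 2: S0 reads c2=3 → after 2×micro: -1; S1 reads c0=-1 → after 1×micro: 7/2; S2 reads c0=-1 → after 1×micro: 0 ⇒ (c0=-1, c1=7/2, c2=0)
macro 3: S0 reads c2=0 → after 2×micro: 2; S1 reads c0=2 → after 1×micro: 29/4; S2 reads c0=2 → after 1×micro: 3 ⇒ (c0=2, c1=29/4, c2=3)
macro 4: S0 reads c2=3 → after 2×micro: -1; S1 reads c0=-1 → after 1×micro: 79/8; S2 reads c0=-1 → after 1×micro: 0 ⇒ (c0=-1, c1=79/8, c2=0)
macro 5: S0 reads c2=0 → after 2×micro: 2; S1 reads c0=2 → after 1×micro: 269/16; S2 reads c0=2 → after 1×micro: 3 ⇒ (c0=2, c1=269/16, c2=3)
macro 6: S0 reads c2=3 → after 2×micro: -1; S1 reads c0=-1 → after 1×micro: 775/32; S2 reads c0=-1 → after 1×micro: 0 ⇒ (c0=-1, c1=775/32, c2=0)
macro 7: S0 reads c2=0 → after 2×micro: 2; S1 reads c0=2 → after 1×micro: 2453/64; S2 reads c0=2 → after 1×micro: 3 ⇒ (c0=2, c1=2453/64, c2=3)
macro 8: S0 reads c2=3 → after 2×micro: -1; S1 reads c0=-1 → after 1×micro: 7231/128; S2 reads c0=-1 → after 1×micro: 0 ⇒ (c0=-1, c1=7231/128, c2=0)
macro 9: S0 reads c2=0 → after 2×micro: 2; S1 reads c0=2 → after 1×micro: 22205/256; S2 reads c0=2 → after 1×micro: 3 ⇒ (c0=2, c1=22205/256, c2=3)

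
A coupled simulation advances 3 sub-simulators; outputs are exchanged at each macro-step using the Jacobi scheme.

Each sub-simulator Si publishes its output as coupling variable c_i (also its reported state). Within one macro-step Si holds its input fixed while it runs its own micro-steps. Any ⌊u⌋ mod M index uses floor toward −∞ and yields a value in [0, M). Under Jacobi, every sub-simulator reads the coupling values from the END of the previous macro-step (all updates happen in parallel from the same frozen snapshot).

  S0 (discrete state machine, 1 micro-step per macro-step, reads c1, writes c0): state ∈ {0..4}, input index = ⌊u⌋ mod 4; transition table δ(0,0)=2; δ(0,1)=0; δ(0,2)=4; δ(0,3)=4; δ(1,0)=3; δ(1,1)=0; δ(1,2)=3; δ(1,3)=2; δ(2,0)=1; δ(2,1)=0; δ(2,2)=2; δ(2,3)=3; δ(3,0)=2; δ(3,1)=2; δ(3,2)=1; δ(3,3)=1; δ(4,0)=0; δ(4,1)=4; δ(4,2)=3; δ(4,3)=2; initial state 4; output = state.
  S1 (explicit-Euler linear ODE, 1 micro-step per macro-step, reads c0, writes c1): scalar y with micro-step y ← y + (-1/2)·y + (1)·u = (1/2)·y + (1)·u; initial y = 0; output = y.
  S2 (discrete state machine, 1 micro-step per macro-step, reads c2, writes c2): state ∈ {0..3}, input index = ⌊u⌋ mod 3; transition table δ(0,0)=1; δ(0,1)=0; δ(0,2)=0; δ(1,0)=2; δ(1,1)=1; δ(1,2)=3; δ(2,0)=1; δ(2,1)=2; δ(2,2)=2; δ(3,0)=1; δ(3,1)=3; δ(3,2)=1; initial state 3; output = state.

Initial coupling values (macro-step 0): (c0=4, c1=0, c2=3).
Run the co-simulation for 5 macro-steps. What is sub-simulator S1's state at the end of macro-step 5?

macro 1: S0 reads c1=0 → after 1×micro: 0; S1 reads c0=4 → after 1×micro: 4; S2 reads c2=3 → after 1×micro: 1 ⇒ (c0=0, c1=4, c2=1)
macro 2: S0 reads c1=4 → after 1×micro: 2; S1 reads c0=0 → after 1×micro: 2; S2 reads c2=1 → after 1×micro: 1 ⇒ (c0=2, c1=2, c2=1)
macro 3: S0 reads c1=2 → after 1×micro: 2; S1 reads c0=2 → after 1×micro: 3; S2 reads c2=1 → after 1×micro: 1 ⇒ (c0=2, c1=3, c2=1)
macro 4: S0 reads c1=3 → after 1×micro: 3; S1 reads c0=2 → after 1×micro: 7/2; S2 reads c2=1 → after 1×micro: 1 ⇒ (c0=3, c1=7/2, c2=1)
macro 5: S0 reads c1=7/2 → after 1×micro: 1; S1 reads c0=3 → after 1×micro: 19/4; S2 reads c2=1 → after 1×micro: 1 ⇒ (c0=1, c1=19/4, c2=1)

S1 state at macro-step 5 = 19/4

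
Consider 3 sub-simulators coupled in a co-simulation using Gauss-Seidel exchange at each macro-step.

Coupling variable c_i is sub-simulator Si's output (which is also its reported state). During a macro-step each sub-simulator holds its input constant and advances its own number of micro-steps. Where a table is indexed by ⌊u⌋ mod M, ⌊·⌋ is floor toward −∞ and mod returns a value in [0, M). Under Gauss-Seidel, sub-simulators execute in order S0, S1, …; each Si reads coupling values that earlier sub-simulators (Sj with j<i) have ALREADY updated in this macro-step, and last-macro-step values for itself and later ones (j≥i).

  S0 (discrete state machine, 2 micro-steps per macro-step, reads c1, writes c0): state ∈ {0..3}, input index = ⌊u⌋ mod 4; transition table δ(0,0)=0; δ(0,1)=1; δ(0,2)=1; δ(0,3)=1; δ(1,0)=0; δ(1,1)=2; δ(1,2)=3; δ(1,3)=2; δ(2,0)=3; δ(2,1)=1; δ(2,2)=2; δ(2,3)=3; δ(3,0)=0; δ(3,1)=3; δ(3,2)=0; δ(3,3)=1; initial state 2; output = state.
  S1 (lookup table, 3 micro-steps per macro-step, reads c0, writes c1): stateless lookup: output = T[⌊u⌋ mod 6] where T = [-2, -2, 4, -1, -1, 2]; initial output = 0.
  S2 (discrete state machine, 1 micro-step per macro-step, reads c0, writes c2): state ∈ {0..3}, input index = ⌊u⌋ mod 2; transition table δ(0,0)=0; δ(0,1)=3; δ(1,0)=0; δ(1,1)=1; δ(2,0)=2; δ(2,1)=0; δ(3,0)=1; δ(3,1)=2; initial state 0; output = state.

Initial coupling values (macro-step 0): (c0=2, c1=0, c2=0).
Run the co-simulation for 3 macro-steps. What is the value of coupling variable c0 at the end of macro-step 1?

macro 1: S0 reads c1=0 → after 2×micro: 0; S1 reads c0=0 → after 3×micro: -2; S2 reads c0=0 → after 1×micro: 0 ⇒ (c0=0, c1=-2, c2=0)
macro 2: S0 reads c1=-2 → after 2×micro: 3; S1 reads c0=3 → after 3×micro: -1; S2 reads c0=3 → after 1×micro: 3 ⇒ (c0=3, c1=-1, c2=3)
macro 3: S0 reads c1=-1 → after 2×micro: 2; S1 reads c0=2 → after 3×micro: 4; S2 reads c0=2 → after 1×micro: 1 ⇒ (c0=2, c1=4, c2=1)

c0 at macro-step 1 = 0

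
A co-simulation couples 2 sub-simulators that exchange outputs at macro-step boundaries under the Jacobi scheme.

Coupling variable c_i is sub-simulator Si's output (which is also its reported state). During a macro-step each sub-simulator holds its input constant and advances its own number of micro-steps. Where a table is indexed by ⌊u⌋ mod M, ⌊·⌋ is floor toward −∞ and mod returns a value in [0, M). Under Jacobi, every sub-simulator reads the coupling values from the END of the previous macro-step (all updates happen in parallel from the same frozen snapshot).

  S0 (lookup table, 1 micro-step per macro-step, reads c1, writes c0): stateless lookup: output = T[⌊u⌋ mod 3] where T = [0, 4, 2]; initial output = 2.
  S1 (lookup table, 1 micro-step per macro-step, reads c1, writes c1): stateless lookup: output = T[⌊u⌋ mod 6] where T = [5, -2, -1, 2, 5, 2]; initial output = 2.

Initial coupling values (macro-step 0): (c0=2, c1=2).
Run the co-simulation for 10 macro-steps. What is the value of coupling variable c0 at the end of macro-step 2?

macro 1: S0 reads c1=2 → after 1×micro: 2; S1 reads c1=2 → after 1×micro: -1 ⇒ (c0=2, c1=-1)
macro 2: S0 reads c1=-1 → after 1×micro: 2; S1 reads c1=-1 → after 1×micro: 2 ⇒ (c0=2, c1=2)
macro 3: S0 reads c1=2 → after 1×micro: 2; S1 reads c1=2 → after 1×micro: -1 ⇒ (c0=2, c1=-1)
macro 4: S0 reads c1=-1 → after 1×micro: 2; S1 reads c1=-1 → after 1×micro: 2 ⇒ (c0=2, c1=2)
macro 5: S0 reads c1=2 → after 1×micro: 2; S1 reads c1=2 → after 1×micro: -1 ⇒ (c0=2, c1=-1)
macro 6: S0 reads c1=-1 → after 1×micro: 2; S1 reads c1=-1 → after 1×micro: 2 ⇒ (c0=2, c1=2)
macro 7: S0 reads c1=2 → after 1×micro: 2; S1 reads c1=2 → after 1×micro: -1 ⇒ (c0=2, c1=-1)
macro 8: S0 reads c1=-1 → after 1×micro: 2; S1 reads c1=-1 → after 1×micro: 2 ⇒ (c0=2, c1=2)
macro 9: S0 reads c1=2 → after 1×micro: 2; S1 reads c1=2 → after 1×micro: -1 ⇒ (c0=2, c1=-1)
macro 10: S0 reads c1=-1 → after 1×micro: 2; S1 reads c1=-1 → after 1×micro: 2 ⇒ (c0=2, c1=2)

c0 at macro-step 2 = 2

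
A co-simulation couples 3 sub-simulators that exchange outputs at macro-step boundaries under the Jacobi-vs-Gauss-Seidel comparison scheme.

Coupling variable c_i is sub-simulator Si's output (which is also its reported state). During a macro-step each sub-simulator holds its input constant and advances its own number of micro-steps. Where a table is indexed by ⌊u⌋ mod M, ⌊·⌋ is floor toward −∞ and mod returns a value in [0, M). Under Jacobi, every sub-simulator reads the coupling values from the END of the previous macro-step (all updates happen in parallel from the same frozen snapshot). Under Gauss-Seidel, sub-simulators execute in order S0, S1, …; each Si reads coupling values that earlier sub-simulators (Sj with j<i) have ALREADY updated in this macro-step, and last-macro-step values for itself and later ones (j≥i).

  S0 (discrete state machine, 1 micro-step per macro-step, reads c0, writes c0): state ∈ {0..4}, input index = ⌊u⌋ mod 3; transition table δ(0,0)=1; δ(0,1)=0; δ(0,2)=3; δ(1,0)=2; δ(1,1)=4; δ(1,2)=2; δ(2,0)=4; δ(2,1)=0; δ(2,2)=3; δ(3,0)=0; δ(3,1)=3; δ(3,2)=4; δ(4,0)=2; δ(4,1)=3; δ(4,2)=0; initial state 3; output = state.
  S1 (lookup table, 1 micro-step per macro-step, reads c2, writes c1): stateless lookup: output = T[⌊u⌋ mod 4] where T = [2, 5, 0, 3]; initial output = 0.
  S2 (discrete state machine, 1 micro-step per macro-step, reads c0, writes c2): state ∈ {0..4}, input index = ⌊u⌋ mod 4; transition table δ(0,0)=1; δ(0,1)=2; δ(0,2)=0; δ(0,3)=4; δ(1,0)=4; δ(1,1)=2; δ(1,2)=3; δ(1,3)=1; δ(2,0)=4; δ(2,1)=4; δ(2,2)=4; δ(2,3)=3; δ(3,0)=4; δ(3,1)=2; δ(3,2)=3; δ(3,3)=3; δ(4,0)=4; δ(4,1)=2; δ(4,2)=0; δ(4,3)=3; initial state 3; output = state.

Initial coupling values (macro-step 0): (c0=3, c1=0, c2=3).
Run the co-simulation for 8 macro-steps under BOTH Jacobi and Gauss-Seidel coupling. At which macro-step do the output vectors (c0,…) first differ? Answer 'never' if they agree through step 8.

first divergence at macro-step: 1

[Jacobi] macro 1: S0 reads c0=3 → after 1×micro: 0; S1 reads c2=3 → after 1×micro: 3; S2 reads c0=3 → after 1×micro: 3 ⇒ (c0=0, c1=3, c2=3)
[Jacobi] macro 2: S0 reads c0=0 → after 1×micro: 1; S1 reads c2=3 → after 1×micro: 3; S2 reads c0=0 → after 1×micro: 4 ⇒ (c0=1, c1=3, c2=4)
[Jacobi] macro 3: S0 reads c0=1 → after 1×micro: 4; S1 reads c2=4 → after 1×micro: 2; S2 reads c0=1 → after 1×micro: 2 ⇒ (c0=4, c1=2, c2=2)
[Jacobi] macro 4: S0 reads c0=4 → after 1×micro: 3; S1 reads c2=2 → after 1×micro: 0; S2 reads c0=4 → after 1×micro: 4 ⇒ (c0=3, c1=0, c2=4)
[Jacobi] macro 5: S0 reads c0=3 → after 1×micro: 0; S1 reads c2=4 → after 1×micro: 2; S2 reads c0=3 → after 1×micro: 3 ⇒ (c0=0, c1=2, c2=3)
[Jacobi] macro 6: S0 reads c0=0 → after 1×micro: 1; S1 reads c2=3 → after 1×micro: 3; S2 reads c0=0 → after 1×micro: 4 ⇒ (c0=1, c1=3, c2=4)
[Jacobi] macro 7: S0 reads c0=1 → after 1×micro: 4; S1 reads c2=4 → after 1×micro: 2; S2 reads c0=1 → after 1×micro: 2 ⇒ (c0=4, c1=2, c2=2)
[Jacobi] macro 8: S0 reads c0=4 → after 1×micro: 3; S1 reads c2=2 → after 1×micro: 0; S2 reads c0=4 → after 1×micro: 4 ⇒ (c0=3, c1=0, c2=4)
[Gauss-Seidel] macro 1: S0 reads c0=3 → after 1×micro: 0; S1 reads c2=3 → after 1×micro: 3; S2 reads c0=0 → after 1×micro: 4 ⇒ (c0=0, c1=3, c2=4)
[Gauss-Seidel] macro 2: S0 reads c0=0 → after 1×micro: 1; S1 reads c2=4 → after 1×micro: 2; S2 reads c0=1 → after 1×micro: 2 ⇒ (c0=1, c1=2, c2=2)
[Gauss-Seidel] macro 3: S0 reads c0=1 → after 1×micro: 4; S1 reads c2=2 → after 1×micro: 0; S2 reads c0=4 → after 1×micro: 4 ⇒ (c0=4, c1=0, c2=4)
[Gauss-Seidel] macro 4: S0 reads c0=4 → after 1×micro: 3; S1 reads c2=4 → after 1×micro: 2; S2 reads c0=3 → after 1×micro: 3 ⇒ (c0=3, c1=2, c2=3)
[Gauss-Seidel] macro 5: S0 reads c0=3 → after 1×micro: 0; S1 reads c2=3 → after 1×micro: 3; S2 reads c0=0 → after 1×micro: 4 ⇒ (c0=0, c1=3, c2=4)
[Gauss-Seidel] macro 6: S0 reads c0=0 → after 1×micro: 1; S1 reads c2=4 → after 1×micro: 2; S2 reads c0=1 → after 1×micro: 2 ⇒ (c0=1, c1=2, c2=2)
[Gauss-Seidel] macro 7: S0 reads c0=1 → after 1×micro: 4; S1 reads c2=2 → after 1×micro: 0; S2 reads c0=4 → after 1×micro: 4 ⇒ (c0=4, c1=0, c2=4)
[Gauss-Seidel] macro 8: S0 reads c0=4 → after 1×micro: 3; S1 reads c2=4 → after 1×micro: 2; S2 reads c0=3 → after 1×micro: 3 ⇒ (c0=3, c1=2, c2=3)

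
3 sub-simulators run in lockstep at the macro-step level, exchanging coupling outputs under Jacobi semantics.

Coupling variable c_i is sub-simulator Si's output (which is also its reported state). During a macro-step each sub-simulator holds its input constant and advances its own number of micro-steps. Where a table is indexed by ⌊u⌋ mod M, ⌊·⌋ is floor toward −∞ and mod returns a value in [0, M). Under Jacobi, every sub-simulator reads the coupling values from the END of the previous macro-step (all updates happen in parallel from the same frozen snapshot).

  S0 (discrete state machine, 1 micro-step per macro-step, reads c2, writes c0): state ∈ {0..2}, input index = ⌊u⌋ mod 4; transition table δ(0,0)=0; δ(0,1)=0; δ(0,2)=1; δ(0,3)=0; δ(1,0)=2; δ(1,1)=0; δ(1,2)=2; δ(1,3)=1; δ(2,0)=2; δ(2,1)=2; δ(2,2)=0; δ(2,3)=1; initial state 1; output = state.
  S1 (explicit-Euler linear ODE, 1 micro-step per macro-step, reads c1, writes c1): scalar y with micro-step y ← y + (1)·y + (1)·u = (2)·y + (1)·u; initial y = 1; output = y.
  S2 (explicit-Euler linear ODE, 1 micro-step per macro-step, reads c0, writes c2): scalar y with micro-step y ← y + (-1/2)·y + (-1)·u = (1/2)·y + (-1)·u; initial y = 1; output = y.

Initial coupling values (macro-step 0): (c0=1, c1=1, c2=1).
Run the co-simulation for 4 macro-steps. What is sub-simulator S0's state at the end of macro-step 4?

macro 1: S0 reads c2=1 → after 1×micro: 0; S1 reads c1=1 → after 1×micro: 3; S2 reads c0=1 → after 1×micro: -1/2 ⇒ (c0=0, c1=3, c2=-1/2)
macro 2: S0 reads c2=-1/2 → after 1×micro: 0; S1 reads c1=3 → after 1×micro: 9; S2 reads c0=0 → after 1×micro: -1/4 ⇒ (c0=0, c1=9, c2=-1/4)
macro 3: S0 reads c2=-1/4 → after 1×micro: 0; S1 reads c1=9 → after 1×micro: 27; S2 reads c0=0 → after 1×micro: -1/8 ⇒ (c0=0, c1=27, c2=-1/8)
macro 4: S0 reads c2=-1/8 → after 1×micro: 0; S1 reads c1=27 → after 1×micro: 81; S2 reads c0=0 → after 1×micro: -1/16 ⇒ (c0=0, c1=81, c2=-1/16)

S0 state at macro-step 4 = 0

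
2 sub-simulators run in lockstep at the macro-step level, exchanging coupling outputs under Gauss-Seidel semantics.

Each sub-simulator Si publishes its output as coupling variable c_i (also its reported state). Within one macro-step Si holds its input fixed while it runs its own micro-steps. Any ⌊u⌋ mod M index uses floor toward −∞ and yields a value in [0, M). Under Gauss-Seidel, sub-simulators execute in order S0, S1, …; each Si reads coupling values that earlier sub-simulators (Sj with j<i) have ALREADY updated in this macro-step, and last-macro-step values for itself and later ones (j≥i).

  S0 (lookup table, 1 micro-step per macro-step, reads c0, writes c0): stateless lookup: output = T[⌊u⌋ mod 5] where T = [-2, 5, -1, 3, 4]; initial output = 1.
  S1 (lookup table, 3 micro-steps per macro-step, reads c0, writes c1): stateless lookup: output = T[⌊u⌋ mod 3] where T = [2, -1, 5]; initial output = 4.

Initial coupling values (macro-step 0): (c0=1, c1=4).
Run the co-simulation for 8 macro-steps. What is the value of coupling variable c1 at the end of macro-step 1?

macro 1: S0 reads c0=1 → after 1×micro: 5; S1 reads c0=5 → after 3×micro: 5 ⇒ (c0=5, c1=5)
macro 2: S0 reads c0=5 → after 1×micro: -2; S1 reads c0=-2 → after 3×micro: -1 ⇒ (c0=-2, c1=-1)
macro 3: S0 reads c0=-2 → after 1×micro: 3; S1 reads c0=3 → after 3×micro: 2 ⇒ (c0=3, c1=2)
macro 4: S0 reads c0=3 → after 1×micro: 3; S1 reads c0=3 → after 3×micro: 2 ⇒ (c0=3, c1=2)
macro 5: S0 reads c0=3 → after 1×micro: 3; S1 reads c0=3 → after 3×micro: 2 ⇒ (c0=3, c1=2)
macro 6: S0 reads c0=3 → after 1×micro: 3; S1 reads c0=3 → after 3×micro: 2 ⇒ (c0=3, c1=2)
macro 7: S0 reads c0=3 → after 1×micro: 3; S1 reads c0=3 → after 3×micro: 2 ⇒ (c0=3, c1=2)
macro 8: S0 reads c0=3 → after 1×micro: 3; S1 reads c0=3 → after 3×micro: 2 ⇒ (c0=3, c1=2)

c1 at macro-step 1 = 5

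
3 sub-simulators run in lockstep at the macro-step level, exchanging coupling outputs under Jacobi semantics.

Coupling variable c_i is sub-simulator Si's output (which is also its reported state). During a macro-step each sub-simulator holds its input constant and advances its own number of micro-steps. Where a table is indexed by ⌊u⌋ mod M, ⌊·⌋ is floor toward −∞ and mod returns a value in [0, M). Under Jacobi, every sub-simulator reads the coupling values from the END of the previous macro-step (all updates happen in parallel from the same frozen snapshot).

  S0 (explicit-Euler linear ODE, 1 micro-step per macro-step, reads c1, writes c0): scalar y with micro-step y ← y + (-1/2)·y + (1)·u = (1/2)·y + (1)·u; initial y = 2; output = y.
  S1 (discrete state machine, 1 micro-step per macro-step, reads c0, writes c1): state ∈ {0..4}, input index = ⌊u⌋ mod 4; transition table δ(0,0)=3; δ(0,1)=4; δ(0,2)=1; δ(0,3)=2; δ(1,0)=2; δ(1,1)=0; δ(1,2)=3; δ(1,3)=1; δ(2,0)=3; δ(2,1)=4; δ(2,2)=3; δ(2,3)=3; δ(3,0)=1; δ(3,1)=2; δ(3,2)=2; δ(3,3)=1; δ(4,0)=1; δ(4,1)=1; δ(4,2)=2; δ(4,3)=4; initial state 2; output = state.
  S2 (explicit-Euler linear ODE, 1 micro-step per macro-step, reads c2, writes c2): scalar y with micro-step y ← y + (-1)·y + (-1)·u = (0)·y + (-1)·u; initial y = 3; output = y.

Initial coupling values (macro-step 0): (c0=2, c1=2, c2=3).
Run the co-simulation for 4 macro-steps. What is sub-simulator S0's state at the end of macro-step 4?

macro 1: S0 reads c1=2 → after 1×micro: 3; S1 reads c0=2 → after 1×micro: 3; S2 reads c2=3 → after 1×micro: -3 ⇒ (c0=3, c1=3, c2=-3)
macro 2: S0 reads c1=3 → after 1×micro: 9/2; S1 reads c0=3 → after 1×micro: 1; S2 reads c2=-3 → after 1×micro: 3 ⇒ (c0=9/2, c1=1, c2=3)
macro 3: S0 reads c1=1 → after 1×micro: 13/4; S1 reads c0=9/2 → after 1×micro: 2; S2 reads c2=3 → after 1×micro: -3 ⇒ (c0=13/4, c1=2, c2=-3)
macro 4: S0 reads c1=2 → after 1×micro: 29/8; S1 reads c0=13/4 → after 1×micro: 3; S2 reads c2=-3 → after 1×micro: 3 ⇒ (c0=29/8, c1=3, c2=3)

S0 state at macro-step 4 = 29/8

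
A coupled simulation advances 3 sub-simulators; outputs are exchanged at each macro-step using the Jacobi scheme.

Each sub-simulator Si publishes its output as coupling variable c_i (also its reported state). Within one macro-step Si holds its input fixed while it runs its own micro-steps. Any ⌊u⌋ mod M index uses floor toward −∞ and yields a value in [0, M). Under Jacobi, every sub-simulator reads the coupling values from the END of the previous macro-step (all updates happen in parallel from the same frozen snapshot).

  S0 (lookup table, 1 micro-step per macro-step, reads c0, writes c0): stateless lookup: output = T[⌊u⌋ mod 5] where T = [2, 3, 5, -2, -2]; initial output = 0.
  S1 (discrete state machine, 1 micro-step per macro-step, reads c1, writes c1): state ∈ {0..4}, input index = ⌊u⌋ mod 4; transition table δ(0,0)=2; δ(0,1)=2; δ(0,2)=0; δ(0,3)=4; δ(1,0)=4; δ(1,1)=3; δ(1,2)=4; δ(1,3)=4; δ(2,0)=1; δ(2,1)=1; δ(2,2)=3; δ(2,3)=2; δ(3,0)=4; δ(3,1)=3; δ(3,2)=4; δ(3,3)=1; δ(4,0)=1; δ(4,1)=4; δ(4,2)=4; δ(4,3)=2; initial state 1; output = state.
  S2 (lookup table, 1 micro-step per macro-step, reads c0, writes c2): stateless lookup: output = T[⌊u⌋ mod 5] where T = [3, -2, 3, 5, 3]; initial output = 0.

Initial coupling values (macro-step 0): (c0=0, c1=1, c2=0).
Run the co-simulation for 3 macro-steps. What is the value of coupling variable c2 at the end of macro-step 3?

c2 at macro-step 3 = 3

macro 1: S0 reads c0=0 → after 1×micro: 2; S1 reads c1=1 → after 1×micro: 3; S2 reads c0=0 → after 1×micro: 3 ⇒ (c0=2, c1=3, c2=3)
macro 2: S0 reads c0=2 → after 1×micro: 5; S1 reads c1=3 → after 1×micro: 1; S2 reads c0=2 → after 1×micro: 3 ⇒ (c0=5, c1=1, c2=3)
macro 3: S0 reads c0=5 → after 1×micro: 2; S1 reads c1=1 → after 1×micro: 3; S2 reads c0=5 → after 1×micro: 3 ⇒ (c0=2, c1=3, c2=3)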